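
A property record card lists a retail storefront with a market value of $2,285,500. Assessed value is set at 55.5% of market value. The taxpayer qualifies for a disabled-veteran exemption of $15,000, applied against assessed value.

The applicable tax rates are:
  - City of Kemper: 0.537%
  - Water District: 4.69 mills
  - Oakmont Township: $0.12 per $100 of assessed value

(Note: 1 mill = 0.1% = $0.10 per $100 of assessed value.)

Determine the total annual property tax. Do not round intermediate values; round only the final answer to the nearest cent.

$14,113.88

Assessed value = $2,285,500 × 0.555 = $1,268,452.5
Taxable value = $1,268,452.5 − $15,000 = $1,253,452.5
City of Kemper: $1,253,452.5 × 0.00537 = $6,731.039925
Water District: $1,253,452.5 × 0.00469 = $5,878.692225
Oakmont Township: $1,253,452.5 × 0.0012 = $1,504.143
Total = $14,113.87515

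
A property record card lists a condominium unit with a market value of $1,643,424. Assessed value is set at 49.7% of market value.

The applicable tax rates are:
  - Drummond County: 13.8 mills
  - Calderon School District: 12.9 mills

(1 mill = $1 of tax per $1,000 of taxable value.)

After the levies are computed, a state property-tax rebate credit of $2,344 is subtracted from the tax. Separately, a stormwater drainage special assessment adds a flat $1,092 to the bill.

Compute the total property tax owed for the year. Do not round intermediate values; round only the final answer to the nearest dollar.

$20,556

Assessed value = $1,643,424 × 0.497 = $816,781.728
Drummond County: $816,781.728 × 0.0138 = $11,271.5878464
Calderon School District: $816,781.728 × 0.0129 = $10,536.4842912
Levies subtotal = $21,808.0721376
After credit = $21,808.0721376 − $2,344 = $19,464.0721376
Total = $19,464.0721376 + $1,092 = $20,556.0721376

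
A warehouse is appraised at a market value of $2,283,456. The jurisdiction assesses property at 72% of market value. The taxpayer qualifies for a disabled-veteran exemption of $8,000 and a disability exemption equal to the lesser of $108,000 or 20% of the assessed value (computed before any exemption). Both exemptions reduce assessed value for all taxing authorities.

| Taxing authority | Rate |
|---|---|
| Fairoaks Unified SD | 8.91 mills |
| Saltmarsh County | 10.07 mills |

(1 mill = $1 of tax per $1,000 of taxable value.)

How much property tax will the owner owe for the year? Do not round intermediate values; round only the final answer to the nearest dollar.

Assessed value = $2,283,456 × 0.72 = $1,644,088.32
Disability exemption = min($108,000, 20% × $1,644,088.32) = min($108,000, $328,817.664) = $108,000 (dollar cap binds)
Taxable value = $1,644,088.32 − $8,000 − $108,000 = $1,528,088.32
Fairoaks Unified SD: $1,528,088.32 × 0.00891 = $13,615.2669312
Saltmarsh County: $1,528,088.32 × 0.01007 = $15,387.8493824
Total = $29,003.1163136

$29,003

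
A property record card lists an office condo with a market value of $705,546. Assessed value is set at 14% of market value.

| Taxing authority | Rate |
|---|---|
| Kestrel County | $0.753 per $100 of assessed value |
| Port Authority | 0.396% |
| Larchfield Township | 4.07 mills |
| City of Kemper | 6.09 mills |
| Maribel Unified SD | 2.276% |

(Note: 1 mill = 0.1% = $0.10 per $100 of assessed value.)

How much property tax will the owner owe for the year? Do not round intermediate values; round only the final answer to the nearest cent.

$4,386.66

Assessed value = $705,546 × 0.14 = $98,776.44
Kestrel County: $98,776.44 × 0.00753 = $743.7865932
Port Authority: $98,776.44 × 0.00396 = $391.1547024
Larchfield Township: $98,776.44 × 0.00407 = $402.0201108
City of Kemper: $98,776.44 × 0.00609 = $601.5485196
Maribel Unified SD: $98,776.44 × 0.02276 = $2,248.1517744
Total = $4,386.6617004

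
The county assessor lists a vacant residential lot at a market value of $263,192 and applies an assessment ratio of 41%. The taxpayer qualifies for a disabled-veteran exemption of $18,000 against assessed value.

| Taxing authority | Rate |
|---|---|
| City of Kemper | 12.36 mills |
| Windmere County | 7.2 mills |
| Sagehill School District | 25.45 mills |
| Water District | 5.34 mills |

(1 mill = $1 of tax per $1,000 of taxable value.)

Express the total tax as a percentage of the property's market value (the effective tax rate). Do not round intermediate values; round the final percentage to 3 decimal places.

1.720%

Assessed value = $263,192 × 0.41 = $107,908.72
Taxable value = $107,908.72 − $18,000 = $89,908.72
City of Kemper: $89,908.72 × 0.01236 = $1,111.2717792
Windmere County: $89,908.72 × 0.0072 = $647.342784
Sagehill School District: $89,908.72 × 0.02545 = $2,288.176924
Water District: $89,908.72 × 0.00534 = $480.1125648
Total tax = $4,526.904052
Effective rate = $4,526.904052 ÷ $263,192 = 1.720% of market value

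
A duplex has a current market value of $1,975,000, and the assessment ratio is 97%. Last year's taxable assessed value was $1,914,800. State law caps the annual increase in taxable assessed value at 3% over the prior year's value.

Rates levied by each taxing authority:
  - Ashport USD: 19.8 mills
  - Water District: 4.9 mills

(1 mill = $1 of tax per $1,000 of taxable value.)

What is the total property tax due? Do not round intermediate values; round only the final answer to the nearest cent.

Uncapped assessed value = $1,975,000 × 0.97 = $1,915,750
Cap limit = $1,914,800 × 1.03 = $1,972,244
Taxable assessed value = min($1,915,750, $1,972,244) = $1,915,750 (cap does not bind)
Ashport USD: $1,915,750 × 0.0198 = $37,931.85
Water District: $1,915,750 × 0.0049 = $9,387.175
Total = $47,319.025

$47,319.03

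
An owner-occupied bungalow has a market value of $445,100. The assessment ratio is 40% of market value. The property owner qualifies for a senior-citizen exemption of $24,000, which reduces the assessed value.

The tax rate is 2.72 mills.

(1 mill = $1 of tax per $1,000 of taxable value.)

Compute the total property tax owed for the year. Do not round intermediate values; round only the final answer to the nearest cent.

Assessed value = $445,100 × 0.4 = $178,040
Taxable value = $178,040 − $24,000 = $154,040
Tax = $154,040 × 0.00272 = $418.9888

$418.99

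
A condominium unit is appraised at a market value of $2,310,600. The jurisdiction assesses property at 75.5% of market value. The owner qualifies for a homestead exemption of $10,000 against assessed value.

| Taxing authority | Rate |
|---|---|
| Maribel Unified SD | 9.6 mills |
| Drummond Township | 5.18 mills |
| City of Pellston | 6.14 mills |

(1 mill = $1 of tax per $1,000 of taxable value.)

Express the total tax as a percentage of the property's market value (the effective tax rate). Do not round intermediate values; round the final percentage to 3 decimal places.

Assessed value = $2,310,600 × 0.755 = $1,744,503
Taxable value = $1,744,503 − $10,000 = $1,734,503
Maribel Unified SD: $1,734,503 × 0.0096 = $16,651.2288
Drummond Township: $1,734,503 × 0.00518 = $8,984.72554
City of Pellston: $1,734,503 × 0.00614 = $10,649.84842
Total tax = $36,285.80276
Effective rate = $36,285.80276 ÷ $2,310,600 = 1.570% of market value

1.570%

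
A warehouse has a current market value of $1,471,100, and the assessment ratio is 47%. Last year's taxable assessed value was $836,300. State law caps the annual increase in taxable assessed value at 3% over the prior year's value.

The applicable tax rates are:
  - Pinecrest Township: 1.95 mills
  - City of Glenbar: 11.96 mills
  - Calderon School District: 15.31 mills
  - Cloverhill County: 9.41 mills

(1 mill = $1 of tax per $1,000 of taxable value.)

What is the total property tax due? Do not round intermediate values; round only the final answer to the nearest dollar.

$26,709

Uncapped assessed value = $1,471,100 × 0.47 = $691,417
Cap limit = $836,300 × 1.03 = $861,389
Taxable assessed value = min($691,417, $861,389) = $691,417 (cap does not bind)
Pinecrest Township: $691,417 × 0.00195 = $1,348.26315
City of Glenbar: $691,417 × 0.01196 = $8,269.34732
Calderon School District: $691,417 × 0.01531 = $10,585.59427
Cloverhill County: $691,417 × 0.00941 = $6,506.23397
Total = $26,709.43871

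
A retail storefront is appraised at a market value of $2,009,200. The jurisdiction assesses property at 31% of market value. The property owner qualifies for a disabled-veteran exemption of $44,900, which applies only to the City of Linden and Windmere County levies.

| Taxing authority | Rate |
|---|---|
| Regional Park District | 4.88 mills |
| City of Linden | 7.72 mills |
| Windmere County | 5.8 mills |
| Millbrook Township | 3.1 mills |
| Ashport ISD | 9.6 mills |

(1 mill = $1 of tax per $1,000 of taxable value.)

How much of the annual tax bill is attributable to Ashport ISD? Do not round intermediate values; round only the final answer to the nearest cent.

Assessed value = $2,009,200 × 0.31 = $622,852
Ashport ISD taxable value = $622,852 (exemption does not apply)
Ashport ISD levy = $622,852 × 0.0096 = $5,979.3792

$5,979.38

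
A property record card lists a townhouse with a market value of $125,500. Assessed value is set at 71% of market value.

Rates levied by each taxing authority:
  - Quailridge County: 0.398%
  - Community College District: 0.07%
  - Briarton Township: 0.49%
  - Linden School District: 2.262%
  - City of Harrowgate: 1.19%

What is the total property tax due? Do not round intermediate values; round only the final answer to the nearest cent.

Assessed value = $125,500 × 0.71 = $89,105
Quailridge County: $89,105 × 0.00398 = $354.6379
Community College District: $89,105 × 0.0007 = $62.3735
Briarton Township: $89,105 × 0.0049 = $436.6145
Linden School District: $89,105 × 0.02262 = $2,015.5551
City of Harrowgate: $89,105 × 0.0119 = $1,060.3495
Total = $354.6379 + $62.3735 + $436.6145 + $2,015.5551 + $1,060.3495 = $3,929.5305

$3,929.53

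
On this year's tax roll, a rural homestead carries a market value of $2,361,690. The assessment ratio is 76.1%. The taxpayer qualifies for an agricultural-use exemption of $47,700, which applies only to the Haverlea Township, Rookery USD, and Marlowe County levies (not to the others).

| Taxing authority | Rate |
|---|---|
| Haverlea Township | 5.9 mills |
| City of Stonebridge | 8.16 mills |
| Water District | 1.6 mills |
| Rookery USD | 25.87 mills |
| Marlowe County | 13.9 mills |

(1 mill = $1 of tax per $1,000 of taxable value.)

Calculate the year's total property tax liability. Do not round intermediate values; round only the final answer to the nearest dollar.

Assessed value = $2,361,690 × 0.761 = $1,797,246.09
Haverlea Township: ($1,797,246.09 − $47,700) × 0.0059 = $1,749,546.09 × 0.0059 = $10,322.321931
City of Stonebridge: $1,797,246.09 × 0.00816 = $14,665.5280944
Water District: $1,797,246.09 × 0.0016 = $2,875.593744
Rookery USD: ($1,797,246.09 − $47,700) × 0.02587 = $1,749,546.09 × 0.02587 = $45,260.7573483
Marlowe County: ($1,797,246.09 − $47,700) × 0.0139 = $1,749,546.09 × 0.0139 = $24,318.690651
Total = $97,442.8917687

$97,443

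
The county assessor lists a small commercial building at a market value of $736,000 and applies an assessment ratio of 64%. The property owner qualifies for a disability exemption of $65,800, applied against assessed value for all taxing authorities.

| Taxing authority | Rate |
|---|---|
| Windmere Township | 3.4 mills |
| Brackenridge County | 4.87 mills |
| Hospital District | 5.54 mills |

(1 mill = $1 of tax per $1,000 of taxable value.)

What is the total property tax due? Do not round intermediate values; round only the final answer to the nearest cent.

Assessed value = $736,000 × 0.64 = $471,040
Taxable value = $471,040 − $65,800 = $405,240
Windmere Township: $405,240 × 0.0034 = $1,377.816
Brackenridge County: $405,240 × 0.00487 = $1,973.5188
Hospital District: $405,240 × 0.00554 = $2,245.0296
Total = $1,377.816 + $1,973.5188 + $2,245.0296 = $5,596.3644

$5,596.36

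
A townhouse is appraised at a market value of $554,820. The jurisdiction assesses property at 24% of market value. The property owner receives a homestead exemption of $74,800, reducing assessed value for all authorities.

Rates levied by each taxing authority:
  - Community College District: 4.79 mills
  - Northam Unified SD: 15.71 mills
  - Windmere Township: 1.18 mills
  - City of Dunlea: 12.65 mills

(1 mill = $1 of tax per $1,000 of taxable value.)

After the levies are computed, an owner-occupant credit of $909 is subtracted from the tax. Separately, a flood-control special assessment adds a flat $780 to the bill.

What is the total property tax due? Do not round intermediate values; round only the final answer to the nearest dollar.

$1,874

Assessed value = $554,820 × 0.24 = $133,156.8
Taxable value = $133,156.8 − $74,800 = $58,356.8
Community College District: $58,356.8 × 0.00479 = $279.529072
Northam Unified SD: $58,356.8 × 0.01571 = $916.785328
Windmere Township: $58,356.8 × 0.00118 = $68.861024
City of Dunlea: $58,356.8 × 0.01265 = $738.21352
Levies subtotal = $2,003.388944
After credit = $2,003.388944 − $909 = $1,094.388944
Total = $1,094.388944 + $780 = $1,874.388944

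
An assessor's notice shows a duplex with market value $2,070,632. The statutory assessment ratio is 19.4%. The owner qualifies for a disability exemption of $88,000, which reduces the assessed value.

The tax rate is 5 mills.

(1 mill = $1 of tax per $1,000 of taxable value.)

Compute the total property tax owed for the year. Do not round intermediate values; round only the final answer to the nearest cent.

$1,568.51

Assessed value = $2,070,632 × 0.194 = $401,702.608
Taxable value = $401,702.608 − $88,000 = $313,702.608
Tax = $313,702.608 × 0.005 = $1,568.51304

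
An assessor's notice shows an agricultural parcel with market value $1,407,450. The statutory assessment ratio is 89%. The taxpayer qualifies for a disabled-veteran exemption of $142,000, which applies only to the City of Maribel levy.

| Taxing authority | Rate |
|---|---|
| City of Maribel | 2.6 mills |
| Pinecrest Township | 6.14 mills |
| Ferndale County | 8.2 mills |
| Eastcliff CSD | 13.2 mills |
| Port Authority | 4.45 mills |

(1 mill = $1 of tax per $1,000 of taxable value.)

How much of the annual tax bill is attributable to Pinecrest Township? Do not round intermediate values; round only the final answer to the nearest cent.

$7,691.15

Assessed value = $1,407,450 × 0.89 = $1,252,630.5
Pinecrest Township taxable value = $1,252,630.5 (exemption does not apply)
Pinecrest Township levy = $1,252,630.5 × 0.00614 = $7,691.15127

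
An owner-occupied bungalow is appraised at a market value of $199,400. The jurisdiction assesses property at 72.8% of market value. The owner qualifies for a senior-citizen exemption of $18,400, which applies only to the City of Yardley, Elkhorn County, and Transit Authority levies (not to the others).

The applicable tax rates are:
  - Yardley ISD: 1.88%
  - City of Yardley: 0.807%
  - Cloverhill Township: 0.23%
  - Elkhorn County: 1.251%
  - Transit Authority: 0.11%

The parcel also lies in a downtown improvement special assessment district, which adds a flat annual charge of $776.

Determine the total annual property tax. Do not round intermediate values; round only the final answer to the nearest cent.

$6,587.17

Assessed value = $199,400 × 0.728 = $145,163.2
Yardley ISD: $145,163.2 × 0.0188 = $2,729.06816
City of Yardley: ($145,163.2 − $18,400) × 0.00807 = $126,763.2 × 0.00807 = $1,022.979024
Cloverhill Township: $145,163.2 × 0.0023 = $333.87536
Elkhorn County: ($145,163.2 − $18,400) × 0.01251 = $126,763.2 × 0.01251 = $1,585.807632
Transit Authority: ($145,163.2 − $18,400) × 0.0011 = $126,763.2 × 0.0011 = $139.43952
Levies subtotal = $5,811.169696
Total = $5,811.169696 + $776 = $6,587.169696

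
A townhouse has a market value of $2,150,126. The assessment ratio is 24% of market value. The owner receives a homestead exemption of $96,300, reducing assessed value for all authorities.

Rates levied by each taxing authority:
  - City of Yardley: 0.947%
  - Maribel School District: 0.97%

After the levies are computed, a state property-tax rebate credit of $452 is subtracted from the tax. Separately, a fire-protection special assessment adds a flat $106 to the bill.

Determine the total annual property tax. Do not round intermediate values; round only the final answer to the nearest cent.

Assessed value = $2,150,126 × 0.24 = $516,030.24
Taxable value = $516,030.24 − $96,300 = $419,730.24
City of Yardley: $419,730.24 × 0.00947 = $3,974.8453728
Maribel School District: $419,730.24 × 0.0097 = $4,071.383328
Levies subtotal = $8,046.2287008
After credit = $8,046.2287008 − $452 = $7,594.2287008
Total = $7,594.2287008 + $106 = $7,700.2287008

$7,700.23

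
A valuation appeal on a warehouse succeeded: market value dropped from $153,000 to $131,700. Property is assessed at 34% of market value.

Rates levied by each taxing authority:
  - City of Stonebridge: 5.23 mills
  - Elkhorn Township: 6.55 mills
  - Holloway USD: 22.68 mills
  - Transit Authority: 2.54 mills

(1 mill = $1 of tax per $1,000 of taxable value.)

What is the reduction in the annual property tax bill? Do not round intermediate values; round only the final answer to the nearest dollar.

$268

Old assessed value = $153,000 × 0.34 = $52,020
New assessed value = $131,700 × 0.34 = $44,778
Combined rate = 0.00523 + 0.00655 + 0.02268 + 0.00254 = 0.037
Old tax = $52,020 × 0.037 = $1,924.74
New tax = $44,778 × 0.037 = $1,656.786
Reduction = $1,924.74 − $1,656.786 = $267.954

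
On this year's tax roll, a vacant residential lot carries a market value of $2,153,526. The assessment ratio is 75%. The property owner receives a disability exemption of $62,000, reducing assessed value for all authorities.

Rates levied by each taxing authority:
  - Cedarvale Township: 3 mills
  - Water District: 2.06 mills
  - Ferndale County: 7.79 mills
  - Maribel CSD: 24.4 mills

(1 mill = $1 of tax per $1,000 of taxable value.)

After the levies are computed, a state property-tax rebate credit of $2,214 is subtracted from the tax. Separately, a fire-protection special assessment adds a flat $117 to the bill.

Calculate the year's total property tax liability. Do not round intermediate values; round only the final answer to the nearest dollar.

$55,758

Assessed value = $2,153,526 × 0.75 = $1,615,144.5
Taxable value = $1,615,144.5 − $62,000 = $1,553,144.5
Cedarvale Township: $1,553,144.5 × 0.003 = $4,659.4335
Water District: $1,553,144.5 × 0.00206 = $3,199.47767
Ferndale County: $1,553,144.5 × 0.00779 = $12,098.995655
Maribel CSD: $1,553,144.5 × 0.0244 = $37,896.7258
Levies subtotal = $57,854.632625
After credit = $57,854.632625 − $2,214 = $55,640.632625
Total = $55,640.632625 + $117 = $55,757.632625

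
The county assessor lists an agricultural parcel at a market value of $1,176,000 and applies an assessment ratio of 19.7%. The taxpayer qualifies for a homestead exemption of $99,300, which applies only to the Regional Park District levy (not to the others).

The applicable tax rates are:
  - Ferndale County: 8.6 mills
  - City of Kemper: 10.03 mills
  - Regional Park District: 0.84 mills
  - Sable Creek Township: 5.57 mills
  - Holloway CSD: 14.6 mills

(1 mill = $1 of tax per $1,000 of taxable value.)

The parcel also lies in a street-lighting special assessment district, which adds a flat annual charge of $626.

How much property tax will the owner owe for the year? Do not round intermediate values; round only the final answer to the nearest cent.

$9,726.07

Assessed value = $1,176,000 × 0.197 = $231,672
Ferndale County: $231,672 × 0.0086 = $1,992.3792
City of Kemper: $231,672 × 0.01003 = $2,323.67016
Regional Park District: ($231,672 − $99,300) × 0.00084 = $132,372 × 0.00084 = $111.19248
Sable Creek Township: $231,672 × 0.00557 = $1,290.41304
Holloway CSD: $231,672 × 0.0146 = $3,382.4112
Levies subtotal = $9,100.06608
Total = $9,100.06608 + $626 = $9,726.06608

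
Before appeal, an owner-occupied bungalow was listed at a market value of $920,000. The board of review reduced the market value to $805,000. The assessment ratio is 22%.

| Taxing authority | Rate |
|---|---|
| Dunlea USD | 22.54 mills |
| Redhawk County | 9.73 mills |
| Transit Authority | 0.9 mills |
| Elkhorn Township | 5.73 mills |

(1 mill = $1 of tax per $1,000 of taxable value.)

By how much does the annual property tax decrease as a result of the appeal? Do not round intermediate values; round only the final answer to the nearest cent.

Old assessed value = $920,000 × 0.22 = $202,400
New assessed value = $805,000 × 0.22 = $177,100
Combined rate = 0.02254 + 0.00973 + 0.0009 + 0.00573 = 0.0389
Old tax = $202,400 × 0.0389 = $7,873.36
New tax = $177,100 × 0.0389 = $6,889.19
Reduction = $7,873.36 − $6,889.19 = $984.17

$984.17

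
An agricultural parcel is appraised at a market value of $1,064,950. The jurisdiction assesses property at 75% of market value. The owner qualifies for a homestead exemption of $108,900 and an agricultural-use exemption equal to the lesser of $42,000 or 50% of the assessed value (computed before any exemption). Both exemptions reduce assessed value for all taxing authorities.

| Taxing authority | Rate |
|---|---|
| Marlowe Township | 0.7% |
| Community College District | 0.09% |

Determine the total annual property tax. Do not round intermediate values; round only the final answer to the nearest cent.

$5,117.72

Assessed value = $1,064,950 × 0.75 = $798,712.5
Agricultural-use exemption = min($42,000, 50% × $798,712.5) = min($42,000, $399,356.25) = $42,000 (dollar cap binds)
Taxable value = $798,712.5 − $108,900 − $42,000 = $647,812.5
Marlowe Township: $647,812.5 × 0.007 = $4,534.6875
Community College District: $647,812.5 × 0.0009 = $583.03125
Total = $5,117.71875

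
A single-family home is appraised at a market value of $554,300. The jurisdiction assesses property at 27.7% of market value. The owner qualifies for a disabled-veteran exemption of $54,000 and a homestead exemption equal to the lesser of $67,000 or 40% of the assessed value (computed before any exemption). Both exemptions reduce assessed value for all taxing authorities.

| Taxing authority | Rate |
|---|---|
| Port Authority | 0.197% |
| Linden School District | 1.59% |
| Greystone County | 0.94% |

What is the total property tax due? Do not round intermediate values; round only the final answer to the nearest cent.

Assessed value = $554,300 × 0.277 = $153,541.1
Homestead exemption = min($67,000, 40% × $153,541.1) = min($67,000, $61,416.44) = $61,416.44 (percentage binds)
Taxable value = $153,541.1 − $54,000 − $61,416.44 = $38,124.66
Port Authority: $38,124.66 × 0.00197 = $75.1055802
Linden School District: $38,124.66 × 0.0159 = $606.182094
Greystone County: $38,124.66 × 0.0094 = $358.371804
Total = $1,039.6594782

$1,039.66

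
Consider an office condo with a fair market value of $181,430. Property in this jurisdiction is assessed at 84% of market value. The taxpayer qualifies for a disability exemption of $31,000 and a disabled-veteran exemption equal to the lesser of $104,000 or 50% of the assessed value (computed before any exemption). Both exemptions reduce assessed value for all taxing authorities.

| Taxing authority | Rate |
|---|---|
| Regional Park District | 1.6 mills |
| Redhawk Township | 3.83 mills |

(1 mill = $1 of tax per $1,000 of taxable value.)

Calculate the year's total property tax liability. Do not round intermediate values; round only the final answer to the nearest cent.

Assessed value = $181,430 × 0.84 = $152,401.2
Disabled-veteran exemption = min($104,000, 50% × $152,401.2) = min($104,000, $76,200.6) = $76,200.6 (percentage binds)
Taxable value = $152,401.2 − $31,000 − $76,200.6 = $45,200.6
Regional Park District: $45,200.6 × 0.0016 = $72.32096
Redhawk Township: $45,200.6 × 0.00383 = $173.118298
Total = $245.439258

$245.44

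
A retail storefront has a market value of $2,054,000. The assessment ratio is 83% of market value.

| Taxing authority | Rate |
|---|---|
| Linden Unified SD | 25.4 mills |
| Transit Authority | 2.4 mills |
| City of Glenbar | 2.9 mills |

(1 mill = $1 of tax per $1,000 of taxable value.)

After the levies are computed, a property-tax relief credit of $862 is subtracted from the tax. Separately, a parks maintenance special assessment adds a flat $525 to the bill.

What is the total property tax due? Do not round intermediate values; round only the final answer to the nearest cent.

$52,000.97

Assessed value = $2,054,000 × 0.83 = $1,704,820
Linden Unified SD: $1,704,820 × 0.0254 = $43,302.428
Transit Authority: $1,704,820 × 0.0024 = $4,091.568
City of Glenbar: $1,704,820 × 0.0029 = $4,943.978
Levies subtotal = $52,337.974
After credit = $52,337.974 − $862 = $51,475.974
Total = $51,475.974 + $525 = $52,000.974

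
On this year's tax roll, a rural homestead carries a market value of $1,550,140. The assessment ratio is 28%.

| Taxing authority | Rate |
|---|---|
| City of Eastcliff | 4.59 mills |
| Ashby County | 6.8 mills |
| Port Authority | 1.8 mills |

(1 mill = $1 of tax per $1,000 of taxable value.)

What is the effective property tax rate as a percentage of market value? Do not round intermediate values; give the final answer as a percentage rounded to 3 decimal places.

Assessed value = $1,550,140 × 0.28 = $434,039.2
City of Eastcliff: $434,039.2 × 0.00459 = $1,992.239928
Ashby County: $434,039.2 × 0.0068 = $2,951.46656
Port Authority: $434,039.2 × 0.0018 = $781.27056
Total tax = $5,724.977048
Effective rate = $5,724.977048 ÷ $1,550,140 = 0.369% of market value

0.369%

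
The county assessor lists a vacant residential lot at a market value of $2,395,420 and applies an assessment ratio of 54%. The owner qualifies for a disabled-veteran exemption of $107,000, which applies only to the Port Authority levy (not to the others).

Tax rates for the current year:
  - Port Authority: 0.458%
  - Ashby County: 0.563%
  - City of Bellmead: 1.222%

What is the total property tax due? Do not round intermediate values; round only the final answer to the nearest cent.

$28,523.75

Assessed value = $2,395,420 × 0.54 = $1,293,526.8
Port Authority: ($1,293,526.8 − $107,000) × 0.00458 = $1,186,526.8 × 0.00458 = $5,434.292744
Ashby County: $1,293,526.8 × 0.00563 = $7,282.555884
City of Bellmead: $1,293,526.8 × 0.01222 = $15,806.897496
Total = $28,523.746124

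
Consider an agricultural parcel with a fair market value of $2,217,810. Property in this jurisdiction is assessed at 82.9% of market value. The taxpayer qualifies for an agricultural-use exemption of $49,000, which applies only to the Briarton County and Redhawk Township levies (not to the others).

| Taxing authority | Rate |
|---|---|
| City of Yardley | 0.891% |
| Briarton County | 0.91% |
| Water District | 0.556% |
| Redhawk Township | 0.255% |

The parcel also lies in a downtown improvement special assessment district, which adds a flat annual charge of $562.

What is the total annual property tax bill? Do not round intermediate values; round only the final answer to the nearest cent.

$48,014.45

Assessed value = $2,217,810 × 0.829 = $1,838,564.49
City of Yardley: $1,838,564.49 × 0.00891 = $16,381.6096059
Briarton County: ($1,838,564.49 − $49,000) × 0.0091 = $1,789,564.49 × 0.0091 = $16,285.036859
Water District: $1,838,564.49 × 0.00556 = $10,222.4185644
Redhawk Township: ($1,838,564.49 − $49,000) × 0.00255 = $1,789,564.49 × 0.00255 = $4,563.3894495
Levies subtotal = $47,452.4544788
Total = $47,452.4544788 + $562 = $48,014.4544788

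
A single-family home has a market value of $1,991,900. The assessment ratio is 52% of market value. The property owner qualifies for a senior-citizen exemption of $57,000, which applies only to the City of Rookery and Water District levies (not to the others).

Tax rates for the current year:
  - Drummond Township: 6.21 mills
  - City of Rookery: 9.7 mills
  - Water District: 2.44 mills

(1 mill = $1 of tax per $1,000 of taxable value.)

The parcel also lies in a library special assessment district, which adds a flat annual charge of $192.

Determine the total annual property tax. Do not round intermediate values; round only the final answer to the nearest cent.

Assessed value = $1,991,900 × 0.52 = $1,035,788
Drummond Township: $1,035,788 × 0.00621 = $6,432.24348
City of Rookery: ($1,035,788 − $57,000) × 0.0097 = $978,788 × 0.0097 = $9,494.2436
Water District: ($1,035,788 − $57,000) × 0.00244 = $978,788 × 0.00244 = $2,388.24272
Levies subtotal = $18,314.7298
Total = $18,314.7298 + $192 = $18,506.7298

$18,506.73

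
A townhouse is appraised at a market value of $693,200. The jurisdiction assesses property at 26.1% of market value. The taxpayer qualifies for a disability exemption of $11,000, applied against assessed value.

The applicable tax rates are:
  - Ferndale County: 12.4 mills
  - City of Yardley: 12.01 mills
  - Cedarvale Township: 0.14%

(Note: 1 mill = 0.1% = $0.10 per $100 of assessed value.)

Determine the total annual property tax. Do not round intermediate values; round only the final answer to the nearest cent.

Assessed value = $693,200 × 0.261 = $180,925.2
Taxable value = $180,925.2 − $11,000 = $169,925.2
Ferndale County: $169,925.2 × 0.0124 = $2,107.07248
City of Yardley: $169,925.2 × 0.01201 = $2,040.801652
Cedarvale Township: $169,925.2 × 0.0014 = $237.89528
Total = $4,385.769412

$4,385.77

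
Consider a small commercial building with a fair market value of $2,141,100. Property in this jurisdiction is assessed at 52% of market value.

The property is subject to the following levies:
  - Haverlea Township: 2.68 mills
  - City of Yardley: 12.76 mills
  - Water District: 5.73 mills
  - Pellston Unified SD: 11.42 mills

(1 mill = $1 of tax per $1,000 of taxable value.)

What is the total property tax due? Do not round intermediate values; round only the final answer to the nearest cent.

Assessed value = $2,141,100 × 0.52 = $1,113,372
Haverlea Township: $1,113,372 × 0.00268 = $2,983.83696
City of Yardley: $1,113,372 × 0.01276 = $14,206.62672
Water District: $1,113,372 × 0.00573 = $6,379.62156
Pellston Unified SD: $1,113,372 × 0.01142 = $12,714.70824
Total = $2,983.83696 + $14,206.62672 + $6,379.62156 + $12,714.70824 = $36,284.79348

$36,284.79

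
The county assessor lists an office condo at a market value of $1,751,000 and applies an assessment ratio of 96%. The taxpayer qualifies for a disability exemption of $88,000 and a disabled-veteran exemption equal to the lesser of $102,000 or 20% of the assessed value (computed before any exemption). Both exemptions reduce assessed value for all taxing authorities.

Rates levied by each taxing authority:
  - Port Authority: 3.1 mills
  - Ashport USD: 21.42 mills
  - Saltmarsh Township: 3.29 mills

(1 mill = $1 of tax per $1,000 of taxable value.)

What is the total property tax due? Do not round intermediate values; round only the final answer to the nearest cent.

Assessed value = $1,751,000 × 0.96 = $1,680,960
Disabled-veteran exemption = min($102,000, 20% × $1,680,960) = min($102,000, $336,192) = $102,000 (dollar cap binds)
Taxable value = $1,680,960 − $88,000 − $102,000 = $1,490,960
Port Authority: $1,490,960 × 0.0031 = $4,621.976
Ashport USD: $1,490,960 × 0.02142 = $31,936.3632
Saltmarsh Township: $1,490,960 × 0.00329 = $4,905.2584
Total = $41,463.5976

$41,463.60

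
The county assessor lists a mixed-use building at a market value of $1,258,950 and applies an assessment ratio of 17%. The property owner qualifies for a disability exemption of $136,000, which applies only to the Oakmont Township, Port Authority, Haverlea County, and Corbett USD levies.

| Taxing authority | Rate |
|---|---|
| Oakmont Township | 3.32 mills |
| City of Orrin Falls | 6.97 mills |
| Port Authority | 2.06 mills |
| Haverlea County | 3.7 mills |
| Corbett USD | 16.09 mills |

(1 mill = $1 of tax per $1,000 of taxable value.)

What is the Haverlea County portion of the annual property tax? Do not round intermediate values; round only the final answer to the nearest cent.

Assessed value = $1,258,950 × 0.17 = $214,021.5
Haverlea County taxable value = $214,021.5 − $136,000 = $78,021.5
Haverlea County levy = $78,021.5 × 0.0037 = $288.67955

$288.68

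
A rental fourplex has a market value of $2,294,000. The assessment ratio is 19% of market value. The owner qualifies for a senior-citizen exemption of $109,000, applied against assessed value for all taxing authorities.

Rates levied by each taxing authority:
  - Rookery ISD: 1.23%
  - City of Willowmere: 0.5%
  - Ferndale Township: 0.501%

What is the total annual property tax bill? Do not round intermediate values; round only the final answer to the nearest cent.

$7,292.25

Assessed value = $2,294,000 × 0.19 = $435,860
Taxable value = $435,860 − $109,000 = $326,860
Rookery ISD: $326,860 × 0.0123 = $4,020.378
City of Willowmere: $326,860 × 0.005 = $1,634.3
Ferndale Township: $326,860 × 0.00501 = $1,637.5686
Total = $4,020.378 + $1,634.3 + $1,637.5686 = $7,292.2466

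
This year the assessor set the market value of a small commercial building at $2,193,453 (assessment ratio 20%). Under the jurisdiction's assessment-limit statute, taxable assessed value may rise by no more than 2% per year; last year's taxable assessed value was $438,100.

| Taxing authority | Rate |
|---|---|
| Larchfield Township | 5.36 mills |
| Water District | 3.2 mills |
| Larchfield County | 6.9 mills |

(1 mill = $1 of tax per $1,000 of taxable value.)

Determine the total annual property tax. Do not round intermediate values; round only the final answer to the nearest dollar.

$6,782

Uncapped assessed value = $2,193,453 × 0.2 = $438,690.6
Cap limit = $438,100 × 1.02 = $446,862
Taxable assessed value = min($438,690.6, $446,862) = $438,690.6 (cap does not bind)
Larchfield Township: $438,690.6 × 0.00536 = $2,351.381616
Water District: $438,690.6 × 0.0032 = $1,403.80992
Larchfield County: $438,690.6 × 0.0069 = $3,026.96514
Total = $6,782.156676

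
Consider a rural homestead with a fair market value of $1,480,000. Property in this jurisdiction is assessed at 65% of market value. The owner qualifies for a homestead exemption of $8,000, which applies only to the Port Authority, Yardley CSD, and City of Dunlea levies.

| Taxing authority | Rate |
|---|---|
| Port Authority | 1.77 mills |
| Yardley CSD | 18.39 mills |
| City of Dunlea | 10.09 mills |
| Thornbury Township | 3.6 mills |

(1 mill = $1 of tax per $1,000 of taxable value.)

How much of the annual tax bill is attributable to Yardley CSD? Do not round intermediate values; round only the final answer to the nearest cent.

Assessed value = $1,480,000 × 0.65 = $962,000
Yardley CSD taxable value = $962,000 − $8,000 = $954,000
Yardley CSD levy = $954,000 × 0.01839 = $17,544.06

$17,544.06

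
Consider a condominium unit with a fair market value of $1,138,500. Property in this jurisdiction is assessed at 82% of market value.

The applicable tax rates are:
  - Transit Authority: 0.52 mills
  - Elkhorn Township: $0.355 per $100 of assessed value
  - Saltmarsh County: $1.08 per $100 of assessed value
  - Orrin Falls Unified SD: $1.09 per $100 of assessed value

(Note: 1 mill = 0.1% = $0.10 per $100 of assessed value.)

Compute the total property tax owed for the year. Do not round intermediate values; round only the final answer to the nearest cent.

Assessed value = $1,138,500 × 0.82 = $933,570
Transit Authority: $933,570 × 0.00052 = $485.4564
Elkhorn Township: $933,570 × 0.00355 = $3,314.1735
Saltmarsh County: $933,570 × 0.0108 = $10,082.556
Orrin Falls Unified SD: $933,570 × 0.0109 = $10,175.913
Total = $24,058.0989

$24,058.10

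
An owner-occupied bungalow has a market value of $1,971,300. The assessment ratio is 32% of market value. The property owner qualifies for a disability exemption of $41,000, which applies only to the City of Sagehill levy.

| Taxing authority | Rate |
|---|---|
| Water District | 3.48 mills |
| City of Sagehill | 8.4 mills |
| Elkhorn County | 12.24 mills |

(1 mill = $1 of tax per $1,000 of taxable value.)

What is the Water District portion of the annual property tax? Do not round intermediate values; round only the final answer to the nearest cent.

Assessed value = $1,971,300 × 0.32 = $630,816
Water District taxable value = $630,816 (exemption does not apply)
Water District levy = $630,816 × 0.00348 = $2,195.23968

$2,195.24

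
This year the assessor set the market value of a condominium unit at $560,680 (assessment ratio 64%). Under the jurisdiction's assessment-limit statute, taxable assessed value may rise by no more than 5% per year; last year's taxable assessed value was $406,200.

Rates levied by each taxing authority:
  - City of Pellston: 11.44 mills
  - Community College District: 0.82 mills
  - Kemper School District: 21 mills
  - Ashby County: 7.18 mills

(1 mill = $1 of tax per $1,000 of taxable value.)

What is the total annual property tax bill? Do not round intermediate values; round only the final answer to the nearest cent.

$14,511.30

Uncapped assessed value = $560,680 × 0.64 = $358,835.2
Cap limit = $406,200 × 1.05 = $426,510
Taxable assessed value = min($358,835.2, $426,510) = $358,835.2 (cap does not bind)
City of Pellston: $358,835.2 × 0.01144 = $4,105.074688
Community College District: $358,835.2 × 0.00082 = $294.244864
Kemper School District: $358,835.2 × 0.021 = $7,535.5392
Ashby County: $358,835.2 × 0.00718 = $2,576.436736
Total = $14,511.295488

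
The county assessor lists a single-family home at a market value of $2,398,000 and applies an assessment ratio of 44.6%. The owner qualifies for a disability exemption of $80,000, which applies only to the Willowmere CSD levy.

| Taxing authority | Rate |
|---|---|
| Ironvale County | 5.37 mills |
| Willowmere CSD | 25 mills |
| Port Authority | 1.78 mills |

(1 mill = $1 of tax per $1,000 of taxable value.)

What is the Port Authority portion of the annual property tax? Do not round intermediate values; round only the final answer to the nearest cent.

Assessed value = $2,398,000 × 0.446 = $1,069,508
Port Authority taxable value = $1,069,508 (exemption does not apply)
Port Authority levy = $1,069,508 × 0.00178 = $1,903.72424

$1,903.72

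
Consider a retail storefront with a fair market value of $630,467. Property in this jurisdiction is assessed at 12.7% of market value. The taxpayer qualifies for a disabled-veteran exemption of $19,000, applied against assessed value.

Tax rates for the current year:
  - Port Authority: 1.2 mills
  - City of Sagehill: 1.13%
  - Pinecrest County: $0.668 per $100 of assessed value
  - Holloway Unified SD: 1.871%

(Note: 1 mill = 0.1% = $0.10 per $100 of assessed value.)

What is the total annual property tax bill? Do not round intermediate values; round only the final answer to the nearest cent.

$2,313.92

Assessed value = $630,467 × 0.127 = $80,069.309
Taxable value = $80,069.309 − $19,000 = $61,069.309
Port Authority: $61,069.309 × 0.0012 = $73.2831708
City of Sagehill: $61,069.309 × 0.0113 = $690.0831917
Pinecrest County: $61,069.309 × 0.00668 = $407.94298412
Holloway Unified SD: $61,069.309 × 0.01871 = $1,142.60677139
Total = $2,313.91611801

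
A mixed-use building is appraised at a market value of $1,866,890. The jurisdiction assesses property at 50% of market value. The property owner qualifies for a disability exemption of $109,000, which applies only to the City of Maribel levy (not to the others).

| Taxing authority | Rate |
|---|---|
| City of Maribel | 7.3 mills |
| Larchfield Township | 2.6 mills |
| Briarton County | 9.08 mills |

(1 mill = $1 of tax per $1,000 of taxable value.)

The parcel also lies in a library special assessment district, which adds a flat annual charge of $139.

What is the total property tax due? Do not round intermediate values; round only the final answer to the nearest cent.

$17,060.09

Assessed value = $1,866,890 × 0.5 = $933,445
City of Maribel: ($933,445 − $109,000) × 0.0073 = $824,445 × 0.0073 = $6,018.4485
Larchfield Township: $933,445 × 0.0026 = $2,426.957
Briarton County: $933,445 × 0.00908 = $8,475.6806
Levies subtotal = $16,921.0861
Total = $16,921.0861 + $139 = $17,060.0861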